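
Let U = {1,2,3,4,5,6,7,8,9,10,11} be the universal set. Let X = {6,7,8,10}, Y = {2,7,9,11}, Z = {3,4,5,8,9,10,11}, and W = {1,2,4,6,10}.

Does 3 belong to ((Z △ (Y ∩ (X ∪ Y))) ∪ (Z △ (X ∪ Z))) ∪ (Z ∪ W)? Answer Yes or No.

Yes

3 ∉ X and 3 ∉ Y, so 3 ∉ X ∪ Y
3 ∉ Y and 3 ∉ (X ∪ Y), so 3 ∉ Y ∩ (X ∪ Y)
3 ∈ Z and 3 ∉ (Y ∩ (X ∪ Y)), so 3 ∈ Z △ (Y ∩ (X ∪ Y))
3 ∉ X and 3 ∈ Z, so 3 ∈ X ∪ Z
3 ∈ Z and 3 ∈ (X ∪ Z), so 3 ∉ Z △ (X ∪ Z)
3 ∈ (Z △ (Y ∩ (X ∪ Y))) and 3 ∉ (Z △ (X ∪ Z)), so 3 ∈ (Z △ (Y ∩ (X ∪ Y))) ∪ (Z △ (X ∪ Z))
3 ∈ Z and 3 ∉ W, so 3 ∈ Z ∪ W
3 ∈ ((Z △ (Y ∩ (X ∪ Y))) ∪ (Z △ (X ∪ Z))) and 3 ∈ (Z ∪ W), so 3 ∈ ((Z △ (Y ∩ (X ∪ Y))) ∪ (Z △ (X ∪ Z))) ∪ (Z ∪ W)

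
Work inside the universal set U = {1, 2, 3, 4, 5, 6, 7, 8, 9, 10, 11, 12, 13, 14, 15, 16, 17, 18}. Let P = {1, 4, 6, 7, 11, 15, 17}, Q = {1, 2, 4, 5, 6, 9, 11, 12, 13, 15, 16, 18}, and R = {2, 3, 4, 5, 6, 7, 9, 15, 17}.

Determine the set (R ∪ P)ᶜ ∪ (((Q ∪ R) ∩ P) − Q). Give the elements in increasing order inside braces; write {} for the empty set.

R ∪ P = {1, 2, 3, 4, 5, 6, 7, 9, 11, 15, 17}
(R ∪ P)ᶜ = {8, 10, 12, 13, 14, 16, 18}
Q ∪ R = {1, 2, 3, 4, 5, 6, 7, 9, 11, 12, 13, 15, 16, 17, 18}
(Q ∪ R) ∩ P = {1, 4, 6, 7, 11, 15, 17}
((Q ∪ R) ∩ P) − Q = {7, 17}
(R ∪ P)ᶜ ∪ (((Q ∪ R) ∩ P) − Q) = {7, 8, 10, 12, 13, 14, 16, 17, 18}

{7, 8, 10, 12, 13, 14, 16, 17, 18}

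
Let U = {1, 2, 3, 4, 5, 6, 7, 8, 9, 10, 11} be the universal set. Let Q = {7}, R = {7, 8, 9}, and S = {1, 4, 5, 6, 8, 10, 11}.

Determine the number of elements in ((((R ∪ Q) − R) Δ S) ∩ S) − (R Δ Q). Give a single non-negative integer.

6

R ∪ Q = {7, 8, 9}
(R ∪ Q) − R = {}
((R ∪ Q) − R) Δ S = {1, 4, 5, 6, 8, 10, 11}
(((R ∪ Q) − R) Δ S) ∩ S = {1, 4, 5, 6, 8, 10, 11}
R Δ Q = {8, 9}
((((R ∪ Q) − R) Δ S) ∩ S) − (R Δ Q) = {1, 4, 5, 6, 10, 11}
|((((R ∪ Q) − R) Δ S) ∩ S) − (R Δ Q)| = 6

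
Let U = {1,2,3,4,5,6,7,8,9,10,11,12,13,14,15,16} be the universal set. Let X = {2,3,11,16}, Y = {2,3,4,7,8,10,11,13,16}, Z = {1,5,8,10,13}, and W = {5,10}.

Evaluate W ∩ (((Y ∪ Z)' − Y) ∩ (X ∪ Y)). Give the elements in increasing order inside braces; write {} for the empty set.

Y ∪ Z = {1,2,3,4,5,7,8,10,11,13,16}
(Y ∪ Z)' = {6,9,12,14,15}
(Y ∪ Z)' − Y = {6,9,12,14,15}
X ∪ Y = {2,3,4,7,8,10,11,13,16}
((Y ∪ Z)' − Y) ∩ (X ∪ Y) = {}
W ∩ (((Y ∪ Z)' − Y) ∩ (X ∪ Y)) = {}

{}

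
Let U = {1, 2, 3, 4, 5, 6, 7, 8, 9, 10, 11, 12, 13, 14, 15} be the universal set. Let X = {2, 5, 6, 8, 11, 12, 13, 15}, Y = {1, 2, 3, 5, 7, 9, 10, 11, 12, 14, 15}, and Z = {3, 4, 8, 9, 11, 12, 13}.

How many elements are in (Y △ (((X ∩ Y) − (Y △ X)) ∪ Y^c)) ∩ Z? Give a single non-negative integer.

5

X ∩ Y = {2, 5, 11, 12, 15}
Y △ X = {1, 3, 6, 7, 8, 9, 10, 13, 14}
(X ∩ Y) − (Y △ X) = {2, 5, 11, 12, 15}
Y^c = {4, 6, 8, 13}
((X ∩ Y) − (Y △ X)) ∪ Y^c = {2, 4, 5, 6, 8, 11, 12, 13, 15}
Y △ (((X ∩ Y) − (Y △ X)) ∪ Y^c) = {1, 3, 4, 6, 7, 8, 9, 10, 13, 14}
(Y △ (((X ∩ Y) − (Y △ X)) ∪ Y^c)) ∩ Z = {3, 4, 8, 9, 13}
|(Y △ (((X ∩ Y) − (Y △ X)) ∪ Y^c)) ∩ Z| = 5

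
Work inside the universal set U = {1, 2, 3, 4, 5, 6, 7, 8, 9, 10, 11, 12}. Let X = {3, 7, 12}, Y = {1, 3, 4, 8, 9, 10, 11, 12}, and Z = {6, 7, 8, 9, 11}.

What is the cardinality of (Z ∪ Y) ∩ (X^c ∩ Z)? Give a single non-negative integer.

Z ∪ Y = {1, 3, 4, 6, 7, 8, 9, 10, 11, 12}
X^c = {1, 2, 4, 5, 6, 8, 9, 10, 11}
X^c ∩ Z = {6, 8, 9, 11}
(Z ∪ Y) ∩ (X^c ∩ Z) = {6, 8, 9, 11}
|(Z ∪ Y) ∩ (X^c ∩ Z)| = 4

4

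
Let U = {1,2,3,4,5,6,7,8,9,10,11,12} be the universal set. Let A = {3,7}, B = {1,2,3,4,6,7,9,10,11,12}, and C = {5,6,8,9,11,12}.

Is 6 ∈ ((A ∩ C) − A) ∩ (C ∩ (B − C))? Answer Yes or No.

6 ∉ A and 6 ∈ C, so 6 ∉ A ∩ C
6 ∉ (A ∩ C) and 6 ∉ A, so 6 ∉ (A ∩ C) − A
6 ∈ B and 6 ∈ C, so 6 ∉ B − C
6 ∈ C and 6 ∉ (B − C), so 6 ∉ C ∩ (B − C)
6 ∉ ((A ∩ C) − A) and 6 ∉ (C ∩ (B − C)), so 6 ∉ ((A ∩ C) − A) ∩ (C ∩ (B − C))

No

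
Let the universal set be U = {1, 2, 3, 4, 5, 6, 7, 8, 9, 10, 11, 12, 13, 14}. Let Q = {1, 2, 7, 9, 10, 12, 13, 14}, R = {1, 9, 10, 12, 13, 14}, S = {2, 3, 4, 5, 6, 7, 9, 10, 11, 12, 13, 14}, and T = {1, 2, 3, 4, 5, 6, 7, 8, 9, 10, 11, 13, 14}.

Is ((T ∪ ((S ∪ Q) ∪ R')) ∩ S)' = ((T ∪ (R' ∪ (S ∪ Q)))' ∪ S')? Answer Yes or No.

S ∪ Q = {1, 2, 3, 4, 5, 6, 7, 9, 10, 11, 12, 13, 14}
R' = {2, 3, 4, 5, 6, 7, 8, 11}
(S ∪ Q) ∪ R' = {1, 2, 3, 4, 5, 6, 7, 8, 9, 10, 11, 12, 13, 14}
T ∪ ((S ∪ Q) ∪ R') = {1, 2, 3, 4, 5, 6, 7, 8, 9, 10, 11, 12, 13, 14}
(T ∪ ((S ∪ Q) ∪ R')) ∩ S = {2, 3, 4, 5, 6, 7, 9, 10, 11, 12, 13, 14}
((T ∪ ((S ∪ Q) ∪ R')) ∩ S)' = {1, 8}
R' ∪ (S ∪ Q) = {1, 2, 3, 4, 5, 6, 7, 8, 9, 10, 11, 12, 13, 14}
T ∪ (R' ∪ (S ∪ Q)) = {1, 2, 3, 4, 5, 6, 7, 8, 9, 10, 11, 12, 13, 14}
(T ∪ (R' ∪ (S ∪ Q)))' = {}
S' = {1, 8}
(T ∪ (R' ∪ (S ∪ Q)))' ∪ S' = {1, 8}
Both equal {1, 8}, so ((T ∪ ((S ∪ Q) ∪ R')) ∩ S)' = (T ∪ (R' ∪ (S ∪ Q)))' ∪ S'.

Yes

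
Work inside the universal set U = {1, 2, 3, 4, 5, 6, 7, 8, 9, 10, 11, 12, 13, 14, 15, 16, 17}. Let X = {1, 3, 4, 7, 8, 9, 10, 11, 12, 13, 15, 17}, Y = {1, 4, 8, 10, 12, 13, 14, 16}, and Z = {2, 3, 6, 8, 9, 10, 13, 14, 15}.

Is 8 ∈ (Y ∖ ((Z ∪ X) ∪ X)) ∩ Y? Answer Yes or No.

8 ∈ Z and 8 ∈ X, so 8 ∈ Z ∪ X
8 ∈ (Z ∪ X) and 8 ∈ X, so 8 ∈ (Z ∪ X) ∪ X
8 ∈ Y and 8 ∈ ((Z ∪ X) ∪ X), so 8 ∉ Y ∖ ((Z ∪ X) ∪ X)
8 ∉ (Y ∖ ((Z ∪ X) ∪ X)) and 8 ∈ Y, so 8 ∉ (Y ∖ ((Z ∪ X) ∪ X)) ∩ Y

No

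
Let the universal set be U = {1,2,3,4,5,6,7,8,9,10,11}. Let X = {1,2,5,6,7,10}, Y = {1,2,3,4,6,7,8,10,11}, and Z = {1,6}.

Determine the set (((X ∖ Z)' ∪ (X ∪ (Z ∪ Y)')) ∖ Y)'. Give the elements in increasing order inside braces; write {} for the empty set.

{1,2,3,4,6,7,8,10,11}

X ∖ Z = {2,5,7,10}
(X ∖ Z)' = {1,3,4,6,8,9,11}
Z ∪ Y = {1,2,3,4,6,7,8,10,11}
(Z ∪ Y)' = {5,9}
X ∪ (Z ∪ Y)' = {1,2,5,6,7,9,10}
(X ∖ Z)' ∪ (X ∪ (Z ∪ Y)') = {1,2,3,4,5,6,7,8,9,10,11}
((X ∖ Z)' ∪ (X ∪ (Z ∪ Y)')) ∖ Y = {5,9}
(((X ∖ Z)' ∪ (X ∪ (Z ∪ Y)')) ∖ Y)' = {1,2,3,4,6,7,8,10,11}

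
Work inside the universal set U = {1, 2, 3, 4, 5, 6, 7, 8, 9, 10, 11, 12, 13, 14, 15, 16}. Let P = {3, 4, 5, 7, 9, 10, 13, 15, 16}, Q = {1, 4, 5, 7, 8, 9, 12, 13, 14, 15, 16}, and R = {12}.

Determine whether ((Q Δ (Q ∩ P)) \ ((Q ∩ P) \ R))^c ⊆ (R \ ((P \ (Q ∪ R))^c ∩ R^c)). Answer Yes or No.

Q ∩ P = {4, 5, 7, 9, 13, 15, 16}
Q Δ (Q ∩ P) = {1, 8, 12, 14}
(Q ∩ P) \ R = {4, 5, 7, 9, 13, 15, 16}
(Q Δ (Q ∩ P)) \ ((Q ∩ P) \ R) = {1, 8, 12, 14}
((Q Δ (Q ∩ P)) \ ((Q ∩ P) \ R))^c = {2, 3, 4, 5, 6, 7, 9, 10, 11, 13, 15, 16}
Q ∪ R = {1, 4, 5, 7, 8, 9, 12, 13, 14, 15, 16}
P \ (Q ∪ R) = {3, 10}
(P \ (Q ∪ R))^c = {1, 2, 4, 5, 6, 7, 8, 9, 11, 12, 13, 14, 15, 16}
R^c = {1, 2, 3, 4, 5, 6, 7, 8, 9, 10, 11, 13, 14, 15, 16}
(P \ (Q ∪ R))^c ∩ R^c = {1, 2, 4, 5, 6, 7, 8, 9, 11, 13, 14, 15, 16}
R \ ((P \ (Q ∪ R))^c ∩ R^c) = {12}
2 ∈ ((Q Δ (Q ∩ P)) \ ((Q ∩ P) \ R))^c but 2 ∉ R \ ((P \ (Q ∪ R))^c ∩ R^c), so the inclusion fails.

No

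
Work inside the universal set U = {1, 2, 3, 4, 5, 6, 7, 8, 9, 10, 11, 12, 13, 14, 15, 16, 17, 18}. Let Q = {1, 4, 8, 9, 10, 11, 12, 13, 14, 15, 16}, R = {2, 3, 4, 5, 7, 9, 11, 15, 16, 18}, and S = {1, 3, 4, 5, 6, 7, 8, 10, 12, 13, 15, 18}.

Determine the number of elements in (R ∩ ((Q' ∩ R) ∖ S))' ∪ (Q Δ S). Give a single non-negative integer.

Q' = {2, 3, 5, 6, 7, 17, 18}
Q' ∩ R = {2, 3, 5, 7, 18}
(Q' ∩ R) ∖ S = {2}
R ∩ ((Q' ∩ R) ∖ S) = {2}
(R ∩ ((Q' ∩ R) ∖ S))' = {1, 3, 4, 5, 6, 7, 8, 9, 10, 11, 12, 13, 14, 15, 16, 17, 18}
Q Δ S = {3, 5, 6, 7, 9, 11, 14, 16, 18}
(R ∩ ((Q' ∩ R) ∖ S))' ∪ (Q Δ S) = {1, 3, 4, 5, 6, 7, 8, 9, 10, 11, 12, 13, 14, 15, 16, 17, 18}
|(R ∩ ((Q' ∩ R) ∖ S))' ∪ (Q Δ S)| = 17

17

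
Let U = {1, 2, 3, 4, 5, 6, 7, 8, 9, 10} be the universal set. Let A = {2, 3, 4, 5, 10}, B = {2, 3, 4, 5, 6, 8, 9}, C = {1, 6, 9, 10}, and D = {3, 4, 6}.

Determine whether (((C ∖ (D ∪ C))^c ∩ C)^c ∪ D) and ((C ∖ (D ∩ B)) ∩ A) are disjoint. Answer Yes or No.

D ∪ C = {1, 3, 4, 6, 9, 10}
C ∖ (D ∪ C) = {}
(C ∖ (D ∪ C))^c = {1, 2, 3, 4, 5, 6, 7, 8, 9, 10}
(C ∖ (D ∪ C))^c ∩ C = {1, 6, 9, 10}
((C ∖ (D ∪ C))^c ∩ C)^c = {2, 3, 4, 5, 7, 8}
((C ∖ (D ∪ C))^c ∩ C)^c ∪ D = {2, 3, 4, 5, 6, 7, 8}
D ∩ B = {3, 4, 6}
C ∖ (D ∩ B) = {1, 9, 10}
(C ∖ (D ∩ B)) ∩ A = {10}
{2, 3, 4, 5, 6, 7, 8} and {10} share no elements.

Yes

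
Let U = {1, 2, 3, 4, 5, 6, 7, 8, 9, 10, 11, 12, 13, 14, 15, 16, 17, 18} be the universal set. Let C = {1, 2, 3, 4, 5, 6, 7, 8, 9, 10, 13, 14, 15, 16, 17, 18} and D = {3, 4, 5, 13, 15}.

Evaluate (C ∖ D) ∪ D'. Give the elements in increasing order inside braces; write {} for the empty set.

{1, 2, 6, 7, 8, 9, 10, 11, 12, 14, 16, 17, 18}

C ∖ D = {1, 2, 6, 7, 8, 9, 10, 14, 16, 17, 18}
D' = {1, 2, 6, 7, 8, 9, 10, 11, 12, 14, 16, 17, 18}
(C ∖ D) ∪ D' = {1, 2, 6, 7, 8, 9, 10, 11, 12, 14, 16, 17, 18}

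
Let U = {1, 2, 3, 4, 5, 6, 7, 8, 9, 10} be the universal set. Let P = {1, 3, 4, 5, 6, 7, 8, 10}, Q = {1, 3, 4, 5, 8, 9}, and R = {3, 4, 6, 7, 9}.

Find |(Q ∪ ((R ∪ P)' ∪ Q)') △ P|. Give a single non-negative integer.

1

R ∪ P = {1, 3, 4, 5, 6, 7, 8, 9, 10}
(R ∪ P)' = {2}
(R ∪ P)' ∪ Q = {1, 2, 3, 4, 5, 8, 9}
((R ∪ P)' ∪ Q)' = {6, 7, 10}
Q ∪ ((R ∪ P)' ∪ Q)' = {1, 3, 4, 5, 6, 7, 8, 9, 10}
(Q ∪ ((R ∪ P)' ∪ Q)') △ P = {9}
|(Q ∪ ((R ∪ P)' ∪ Q)') △ P| = 1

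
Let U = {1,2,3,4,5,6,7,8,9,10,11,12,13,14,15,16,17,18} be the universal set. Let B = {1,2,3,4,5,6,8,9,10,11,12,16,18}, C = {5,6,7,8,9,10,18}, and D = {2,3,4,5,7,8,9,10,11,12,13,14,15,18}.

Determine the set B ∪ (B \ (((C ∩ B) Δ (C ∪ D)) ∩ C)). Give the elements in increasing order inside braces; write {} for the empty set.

C ∩ B = {5,6,8,9,10,18}
C ∪ D = {2,3,4,5,6,7,8,9,10,11,12,13,14,15,18}
(C ∩ B) Δ (C ∪ D) = {2,3,4,7,11,12,13,14,15}
((C ∩ B) Δ (C ∪ D)) ∩ C = {7}
B \ (((C ∩ B) Δ (C ∪ D)) ∩ C) = {1,2,3,4,5,6,8,9,10,11,12,16,18}
B ∪ (B \ (((C ∩ B) Δ (C ∪ D)) ∩ C)) = {1,2,3,4,5,6,8,9,10,11,12,16,18}

{1,2,3,4,5,6,8,9,10,11,12,16,18}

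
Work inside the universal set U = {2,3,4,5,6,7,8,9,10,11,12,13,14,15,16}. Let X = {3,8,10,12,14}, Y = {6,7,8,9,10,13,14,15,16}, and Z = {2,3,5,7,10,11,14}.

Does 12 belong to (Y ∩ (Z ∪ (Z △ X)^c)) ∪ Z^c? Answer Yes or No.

Yes

12 ∉ Z and 12 ∈ X, so 12 ∈ Z △ X
12 ∉ (Z △ X)^c since 12 ∈ (Z △ X)
12 ∉ Z and 12 ∉ (Z △ X)^c, so 12 ∉ Z ∪ (Z △ X)^c
12 ∉ Y and 12 ∉ (Z ∪ (Z △ X)^c), so 12 ∉ Y ∩ (Z ∪ (Z △ X)^c)
12 ∉ Z, so 12 ∈ Z^c
12 ∉ (Y ∩ (Z ∪ (Z △ X)^c)) and 12 ∈ Z^c, so 12 ∈ (Y ∩ (Z ∪ (Z △ X)^c)) ∪ Z^c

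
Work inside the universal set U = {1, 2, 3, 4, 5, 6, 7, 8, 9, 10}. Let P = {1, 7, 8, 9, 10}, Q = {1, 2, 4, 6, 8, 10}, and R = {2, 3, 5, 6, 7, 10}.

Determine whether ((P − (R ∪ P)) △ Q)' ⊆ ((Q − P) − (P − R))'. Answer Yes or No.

Yes

R ∪ P = {1, 2, 3, 5, 6, 7, 8, 9, 10}
P − (R ∪ P) = {}
(P − (R ∪ P)) △ Q = {1, 2, 4, 6, 8, 10}
((P − (R ∪ P)) △ Q)' = {3, 5, 7, 9}
Q − P = {2, 4, 6}
P − R = {1, 8, 9}
(Q − P) − (P − R) = {2, 4, 6}
((Q − P) − (P − R))' = {1, 3, 5, 7, 8, 9, 10}
Every element of {3, 5, 7, 9} is in {1, 3, 5, 7, 8, 9, 10}, so ((P − (R ∪ P)) △ Q)' ⊆ ((Q − P) − (P − R))'.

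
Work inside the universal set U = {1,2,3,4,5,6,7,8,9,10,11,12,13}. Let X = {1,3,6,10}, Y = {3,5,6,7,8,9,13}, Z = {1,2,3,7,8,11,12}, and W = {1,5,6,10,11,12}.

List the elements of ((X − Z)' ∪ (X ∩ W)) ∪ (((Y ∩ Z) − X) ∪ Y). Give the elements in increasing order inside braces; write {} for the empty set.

X − Z = {6,10}
(X − Z)' = {1,2,3,4,5,7,8,9,11,12,13}
X ∩ W = {1,6,10}
(X − Z)' ∪ (X ∩ W) = {1,2,3,4,5,6,7,8,9,10,11,12,13}
Y ∩ Z = {3,7,8}
(Y ∩ Z) − X = {7,8}
((Y ∩ Z) − X) ∪ Y = {3,5,6,7,8,9,13}
((X − Z)' ∪ (X ∩ W)) ∪ (((Y ∩ Z) − X) ∪ Y) = {1,2,3,4,5,6,7,8,9,10,11,12,13}

{1,2,3,4,5,6,7,8,9,10,11,12,13}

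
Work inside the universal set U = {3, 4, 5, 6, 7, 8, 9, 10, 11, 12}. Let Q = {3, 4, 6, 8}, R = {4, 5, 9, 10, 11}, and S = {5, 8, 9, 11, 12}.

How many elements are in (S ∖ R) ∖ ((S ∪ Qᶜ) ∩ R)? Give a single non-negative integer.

S ∖ R = {8, 12}
Qᶜ = {5, 7, 9, 10, 11, 12}
S ∪ Qᶜ = {5, 7, 8, 9, 10, 11, 12}
(S ∪ Qᶜ) ∩ R = {5, 9, 10, 11}
(S ∖ R) ∖ ((S ∪ Qᶜ) ∩ R) = {8, 12}
|(S ∖ R) ∖ ((S ∪ Qᶜ) ∩ R)| = 2

2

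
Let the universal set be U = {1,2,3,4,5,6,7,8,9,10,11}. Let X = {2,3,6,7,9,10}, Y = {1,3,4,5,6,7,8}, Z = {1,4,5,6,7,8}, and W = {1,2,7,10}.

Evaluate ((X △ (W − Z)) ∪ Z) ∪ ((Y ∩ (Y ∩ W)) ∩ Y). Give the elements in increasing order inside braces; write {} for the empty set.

{1,3,4,5,6,7,8,9}

W − Z = {2,10}
X △ (W − Z) = {3,6,7,9}
(X △ (W − Z)) ∪ Z = {1,3,4,5,6,7,8,9}
Y ∩ W = {1,7}
Y ∩ (Y ∩ W) = {1,7}
(Y ∩ (Y ∩ W)) ∩ Y = {1,7}
((X △ (W − Z)) ∪ Z) ∪ ((Y ∩ (Y ∩ W)) ∩ Y) = {1,3,4,5,6,7,8,9}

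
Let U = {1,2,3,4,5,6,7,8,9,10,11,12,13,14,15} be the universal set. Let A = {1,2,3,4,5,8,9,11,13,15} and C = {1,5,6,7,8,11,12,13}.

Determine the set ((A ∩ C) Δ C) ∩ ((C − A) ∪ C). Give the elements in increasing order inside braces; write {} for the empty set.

A ∩ C = {1,5,8,11,13}
(A ∩ C) Δ C = {6,7,12}
C − A = {6,7,12}
(C − A) ∪ C = {1,5,6,7,8,11,12,13}
((A ∩ C) Δ C) ∩ ((C − A) ∪ C) = {6,7,12}

{6,7,12}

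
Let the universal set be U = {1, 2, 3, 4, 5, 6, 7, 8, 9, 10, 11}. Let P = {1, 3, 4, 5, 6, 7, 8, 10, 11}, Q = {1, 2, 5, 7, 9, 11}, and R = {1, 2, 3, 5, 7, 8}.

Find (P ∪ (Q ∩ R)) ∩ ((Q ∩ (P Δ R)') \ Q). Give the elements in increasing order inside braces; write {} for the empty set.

{}

Q ∩ R = {1, 2, 5, 7}
P ∪ (Q ∩ R) = {1, 2, 3, 4, 5, 6, 7, 8, 10, 11}
P Δ R = {2, 4, 6, 10, 11}
(P Δ R)' = {1, 3, 5, 7, 8, 9}
Q ∩ (P Δ R)' = {1, 5, 7, 9}
(Q ∩ (P Δ R)') \ Q = {}
(P ∪ (Q ∩ R)) ∩ ((Q ∩ (P Δ R)') \ Q) = {}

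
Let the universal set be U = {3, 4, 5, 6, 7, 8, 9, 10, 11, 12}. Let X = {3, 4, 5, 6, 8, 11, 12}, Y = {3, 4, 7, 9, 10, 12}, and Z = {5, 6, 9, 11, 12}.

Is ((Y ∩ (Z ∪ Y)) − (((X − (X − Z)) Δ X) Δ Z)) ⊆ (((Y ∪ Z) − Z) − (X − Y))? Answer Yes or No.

Yes

Z ∪ Y = {3, 4, 5, 6, 7, 9, 10, 11, 12}
Y ∩ (Z ∪ Y) = {3, 4, 7, 9, 10, 12}
X − Z = {3, 4, 8}
X − (X − Z) = {5, 6, 11, 12}
(X − (X − Z)) Δ X = {3, 4, 8}
((X − (X − Z)) Δ X) Δ Z = {3, 4, 5, 6, 8, 9, 11, 12}
(Y ∩ (Z ∪ Y)) − (((X − (X − Z)) Δ X) Δ Z) = {7, 10}
Y ∪ Z = {3, 4, 5, 6, 7, 9, 10, 11, 12}
(Y ∪ Z) − Z = {3, 4, 7, 10}
X − Y = {5, 6, 8, 11}
((Y ∪ Z) − Z) − (X − Y) = {3, 4, 7, 10}
Every element of {7, 10} is in {3, 4, 7, 10}, so (Y ∩ (Z ∪ Y)) − (((X − (X − Z)) Δ X) Δ Z) ⊆ ((Y ∪ Z) − Z) − (X − Y).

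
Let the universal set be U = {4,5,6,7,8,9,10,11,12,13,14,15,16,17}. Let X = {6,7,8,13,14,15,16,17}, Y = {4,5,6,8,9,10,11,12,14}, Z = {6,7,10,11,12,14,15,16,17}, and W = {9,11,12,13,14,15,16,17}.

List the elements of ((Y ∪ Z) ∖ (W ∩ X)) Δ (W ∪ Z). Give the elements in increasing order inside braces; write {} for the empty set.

{4,5,8,13,14,15,16,17}

Y ∪ Z = {4,5,6,7,8,9,10,11,12,14,15,16,17}
W ∩ X = {13,14,15,16,17}
(Y ∪ Z) ∖ (W ∩ X) = {4,5,6,7,8,9,10,11,12}
W ∪ Z = {6,7,9,10,11,12,13,14,15,16,17}
((Y ∪ Z) ∖ (W ∩ X)) Δ (W ∪ Z) = {4,5,8,13,14,15,16,17}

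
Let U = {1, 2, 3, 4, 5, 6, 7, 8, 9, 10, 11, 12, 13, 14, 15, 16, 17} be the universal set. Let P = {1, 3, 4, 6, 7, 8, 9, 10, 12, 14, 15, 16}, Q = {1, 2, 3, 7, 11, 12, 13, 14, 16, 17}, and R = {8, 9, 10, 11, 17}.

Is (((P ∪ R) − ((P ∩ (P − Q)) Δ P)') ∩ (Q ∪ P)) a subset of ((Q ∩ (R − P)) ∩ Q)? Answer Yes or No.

P ∪ R = {1, 3, 4, 6, 7, 8, 9, 10, 11, 12, 14, 15, 16, 17}
P − Q = {4, 6, 8, 9, 10, 15}
P ∩ (P − Q) = {4, 6, 8, 9, 10, 15}
(P ∩ (P − Q)) Δ P = {1, 3, 7, 12, 14, 16}
((P ∩ (P − Q)) Δ P)' = {2, 4, 5, 6, 8, 9, 10, 11, 13, 15, 17}
(P ∪ R) − ((P ∩ (P − Q)) Δ P)' = {1, 3, 7, 12, 14, 16}
Q ∪ P = {1, 2, 3, 4, 6, 7, 8, 9, 10, 11, 12, 13, 14, 15, 16, 17}
((P ∪ R) − ((P ∩ (P − Q)) Δ P)') ∩ (Q ∪ P) = {1, 3, 7, 12, 14, 16}
R − P = {11, 17}
Q ∩ (R − P) = {11, 17}
(Q ∩ (R − P)) ∩ Q = {11, 17}
1 ∈ ((P ∪ R) − ((P ∩ (P − Q)) Δ P)') ∩ (Q ∪ P) but 1 ∉ (Q ∩ (R − P)) ∩ Q, so the inclusion fails.

No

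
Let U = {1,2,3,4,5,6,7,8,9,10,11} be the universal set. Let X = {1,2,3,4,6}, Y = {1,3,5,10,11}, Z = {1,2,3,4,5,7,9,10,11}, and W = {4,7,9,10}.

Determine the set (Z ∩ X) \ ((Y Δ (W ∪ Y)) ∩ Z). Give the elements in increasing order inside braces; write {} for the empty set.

Z ∩ X = {1,2,3,4}
W ∪ Y = {1,3,4,5,7,9,10,11}
Y Δ (W ∪ Y) = {4,7,9}
(Y Δ (W ∪ Y)) ∩ Z = {4,7,9}
(Z ∩ X) \ ((Y Δ (W ∪ Y)) ∩ Z) = {1,2,3}

{1,2,3}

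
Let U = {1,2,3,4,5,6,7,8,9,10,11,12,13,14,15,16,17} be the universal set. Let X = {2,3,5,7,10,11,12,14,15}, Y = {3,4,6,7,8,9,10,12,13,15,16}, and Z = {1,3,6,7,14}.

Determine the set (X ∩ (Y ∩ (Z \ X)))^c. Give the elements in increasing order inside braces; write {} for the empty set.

Z \ X = {1,6}
Y ∩ (Z \ X) = {6}
X ∩ (Y ∩ (Z \ X)) = {}
(X ∩ (Y ∩ (Z \ X)))^c = {1,2,3,4,5,6,7,8,9,10,11,12,13,14,15,16,17}

{1,2,3,4,5,6,7,8,9,10,11,12,13,14,15,16,17}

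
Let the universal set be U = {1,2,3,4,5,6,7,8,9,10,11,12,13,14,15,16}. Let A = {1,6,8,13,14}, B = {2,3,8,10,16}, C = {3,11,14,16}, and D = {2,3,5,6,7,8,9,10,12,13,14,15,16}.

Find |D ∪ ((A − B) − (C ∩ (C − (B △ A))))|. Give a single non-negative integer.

14

A − B = {1,6,13,14}
B △ A = {1,2,3,6,10,13,14,16}
C − (B △ A) = {11}
C ∩ (C − (B △ A)) = {11}
(A − B) − (C ∩ (C − (B △ A))) = {1,6,13,14}
D ∪ ((A − B) − (C ∩ (C − (B △ A)))) = {1,2,3,5,6,7,8,9,10,12,13,14,15,16}
|D ∪ ((A − B) − (C ∩ (C − (B △ A))))| = 14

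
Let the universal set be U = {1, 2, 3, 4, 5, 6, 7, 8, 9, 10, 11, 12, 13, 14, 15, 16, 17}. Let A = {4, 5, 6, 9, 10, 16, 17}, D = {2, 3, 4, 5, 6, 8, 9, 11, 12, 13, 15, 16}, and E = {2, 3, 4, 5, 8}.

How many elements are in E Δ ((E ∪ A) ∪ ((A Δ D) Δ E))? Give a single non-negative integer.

9

E ∪ A = {2, 3, 4, 5, 6, 8, 9, 10, 16, 17}
A Δ D = {2, 3, 8, 10, 11, 12, 13, 15, 17}
(A Δ D) Δ E = {4, 5, 10, 11, 12, 13, 15, 17}
(E ∪ A) ∪ ((A Δ D) Δ E) = {2, 3, 4, 5, 6, 8, 9, 10, 11, 12, 13, 15, 16, 17}
E Δ ((E ∪ A) ∪ ((A Δ D) Δ E)) = {6, 9, 10, 11, 12, 13, 15, 16, 17}
|E Δ ((E ∪ A) ∪ ((A Δ D) Δ E))| = 9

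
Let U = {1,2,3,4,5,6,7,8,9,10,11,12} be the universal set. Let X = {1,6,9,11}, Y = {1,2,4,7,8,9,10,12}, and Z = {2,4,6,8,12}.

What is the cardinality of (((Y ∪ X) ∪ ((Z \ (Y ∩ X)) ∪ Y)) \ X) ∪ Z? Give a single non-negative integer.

7

Y ∪ X = {1,2,4,6,7,8,9,10,11,12}
Y ∩ X = {1,9}
Z \ (Y ∩ X) = {2,4,6,8,12}
(Z \ (Y ∩ X)) ∪ Y = {1,2,4,6,7,8,9,10,12}
(Y ∪ X) ∪ ((Z \ (Y ∩ X)) ∪ Y) = {1,2,4,6,7,8,9,10,11,12}
((Y ∪ X) ∪ ((Z \ (Y ∩ X)) ∪ Y)) \ X = {2,4,7,8,10,12}
(((Y ∪ X) ∪ ((Z \ (Y ∩ X)) ∪ Y)) \ X) ∪ Z = {2,4,6,7,8,10,12}
|(((Y ∪ X) ∪ ((Z \ (Y ∩ X)) ∪ Y)) \ X) ∪ Z| = 7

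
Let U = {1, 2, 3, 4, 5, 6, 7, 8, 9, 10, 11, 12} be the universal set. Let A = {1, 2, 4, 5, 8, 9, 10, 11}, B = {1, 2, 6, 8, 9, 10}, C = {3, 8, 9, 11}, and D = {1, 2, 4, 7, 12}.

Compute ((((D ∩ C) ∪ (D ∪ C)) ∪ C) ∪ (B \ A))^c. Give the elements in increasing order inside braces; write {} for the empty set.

D ∩ C = {}
D ∪ C = {1, 2, 3, 4, 7, 8, 9, 11, 12}
(D ∩ C) ∪ (D ∪ C) = {1, 2, 3, 4, 7, 8, 9, 11, 12}
((D ∩ C) ∪ (D ∪ C)) ∪ C = {1, 2, 3, 4, 7, 8, 9, 11, 12}
B \ A = {6}
(((D ∩ C) ∪ (D ∪ C)) ∪ C) ∪ (B \ A) = {1, 2, 3, 4, 6, 7, 8, 9, 11, 12}
((((D ∩ C) ∪ (D ∪ C)) ∪ C) ∪ (B \ A))^c = {5, 10}

{5, 10}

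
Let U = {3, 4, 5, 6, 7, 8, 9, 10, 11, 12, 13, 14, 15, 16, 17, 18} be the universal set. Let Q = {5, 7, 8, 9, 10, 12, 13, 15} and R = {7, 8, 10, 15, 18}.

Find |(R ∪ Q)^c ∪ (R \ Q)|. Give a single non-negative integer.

R ∪ Q = {5, 7, 8, 9, 10, 12, 13, 15, 18}
(R ∪ Q)^c = {3, 4, 6, 11, 14, 16, 17}
R \ Q = {18}
(R ∪ Q)^c ∪ (R \ Q) = {3, 4, 6, 11, 14, 16, 17, 18}
|(R ∪ Q)^c ∪ (R \ Q)| = 8

8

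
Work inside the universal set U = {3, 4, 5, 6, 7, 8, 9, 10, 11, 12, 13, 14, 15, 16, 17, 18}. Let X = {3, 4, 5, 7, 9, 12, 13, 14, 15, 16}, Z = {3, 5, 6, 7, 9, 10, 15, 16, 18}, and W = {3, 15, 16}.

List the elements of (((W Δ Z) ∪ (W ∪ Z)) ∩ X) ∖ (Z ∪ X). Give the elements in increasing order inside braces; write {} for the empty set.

W Δ Z = {5, 6, 7, 9, 10, 18}
W ∪ Z = {3, 5, 6, 7, 9, 10, 15, 16, 18}
(W Δ Z) ∪ (W ∪ Z) = {3, 5, 6, 7, 9, 10, 15, 16, 18}
((W Δ Z) ∪ (W ∪ Z)) ∩ X = {3, 5, 7, 9, 15, 16}
Z ∪ X = {3, 4, 5, 6, 7, 9, 10, 12, 13, 14, 15, 16, 18}
(((W Δ Z) ∪ (W ∪ Z)) ∩ X) ∖ (Z ∪ X) = {}

{}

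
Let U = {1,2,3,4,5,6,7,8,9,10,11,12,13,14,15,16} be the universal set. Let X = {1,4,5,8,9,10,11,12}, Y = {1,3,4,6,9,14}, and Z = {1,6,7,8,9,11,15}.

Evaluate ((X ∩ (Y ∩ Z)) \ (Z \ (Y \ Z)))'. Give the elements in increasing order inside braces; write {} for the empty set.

{1,2,3,4,5,6,7,8,9,10,11,12,13,14,15,16}

Y ∩ Z = {1,6,9}
X ∩ (Y ∩ Z) = {1,9}
Y \ Z = {3,4,14}
Z \ (Y \ Z) = {1,6,7,8,9,11,15}
(X ∩ (Y ∩ Z)) \ (Z \ (Y \ Z)) = {}
((X ∩ (Y ∩ Z)) \ (Z \ (Y \ Z)))' = {1,2,3,4,5,6,7,8,9,10,11,12,13,14,15,16}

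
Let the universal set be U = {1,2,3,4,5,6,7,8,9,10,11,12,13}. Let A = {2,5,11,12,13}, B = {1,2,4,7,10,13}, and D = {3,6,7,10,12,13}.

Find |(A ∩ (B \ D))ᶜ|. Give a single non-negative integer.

12

B \ D = {1,2,4}
A ∩ (B \ D) = {2}
(A ∩ (B \ D))ᶜ = {1,3,4,5,6,7,8,9,10,11,12,13}
|(A ∩ (B \ D))ᶜ| = 12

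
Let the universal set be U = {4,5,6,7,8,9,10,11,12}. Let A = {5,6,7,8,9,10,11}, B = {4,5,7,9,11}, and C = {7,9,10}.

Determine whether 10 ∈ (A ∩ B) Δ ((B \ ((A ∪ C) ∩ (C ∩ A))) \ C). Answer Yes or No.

No

10 ∈ A and 10 ∉ B, so 10 ∉ A ∩ B
10 ∈ A and 10 ∈ C, so 10 ∈ A ∪ C
10 ∈ C and 10 ∈ A, so 10 ∈ C ∩ A
10 ∈ (A ∪ C) and 10 ∈ (C ∩ A), so 10 ∈ (A ∪ C) ∩ (C ∩ A)
10 ∉ B and 10 ∈ ((A ∪ C) ∩ (C ∩ A)), so 10 ∉ B \ ((A ∪ C) ∩ (C ∩ A))
10 ∉ (B \ ((A ∪ C) ∩ (C ∩ A))) and 10 ∈ C, so 10 ∉ (B \ ((A ∪ C) ∩ (C ∩ A))) \ C
10 ∉ (A ∩ B) and 10 ∉ ((B \ ((A ∪ C) ∩ (C ∩ A))) \ C), so 10 ∉ (A ∩ B) Δ ((B \ ((A ∪ C) ∩ (C ∩ A))) \ C)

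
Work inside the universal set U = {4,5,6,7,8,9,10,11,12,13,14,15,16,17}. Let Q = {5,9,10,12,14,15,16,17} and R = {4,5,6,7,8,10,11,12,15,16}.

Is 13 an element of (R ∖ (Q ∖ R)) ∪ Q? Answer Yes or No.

13 ∉ Q and 13 ∉ R, so 13 ∉ Q ∖ R
13 ∉ R and 13 ∉ (Q ∖ R), so 13 ∉ R ∖ (Q ∖ R)
13 ∉ (R ∖ (Q ∖ R)) and 13 ∉ Q, so 13 ∉ (R ∖ (Q ∖ R)) ∪ Q

No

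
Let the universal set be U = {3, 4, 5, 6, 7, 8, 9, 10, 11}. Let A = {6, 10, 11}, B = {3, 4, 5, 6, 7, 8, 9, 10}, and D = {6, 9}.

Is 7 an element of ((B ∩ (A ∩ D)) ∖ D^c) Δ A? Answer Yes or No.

No

7 ∉ A and 7 ∉ D, so 7 ∉ A ∩ D
7 ∈ B and 7 ∉ (A ∩ D), so 7 ∉ B ∩ (A ∩ D)
7 ∉ D, so 7 ∈ D^c
7 ∉ (B ∩ (A ∩ D)) and 7 ∈ D^c, so 7 ∉ (B ∩ (A ∩ D)) ∖ D^c
7 ∉ ((B ∩ (A ∩ D)) ∖ D^c) and 7 ∉ A, so 7 ∉ ((B ∩ (A ∩ D)) ∖ D^c) Δ A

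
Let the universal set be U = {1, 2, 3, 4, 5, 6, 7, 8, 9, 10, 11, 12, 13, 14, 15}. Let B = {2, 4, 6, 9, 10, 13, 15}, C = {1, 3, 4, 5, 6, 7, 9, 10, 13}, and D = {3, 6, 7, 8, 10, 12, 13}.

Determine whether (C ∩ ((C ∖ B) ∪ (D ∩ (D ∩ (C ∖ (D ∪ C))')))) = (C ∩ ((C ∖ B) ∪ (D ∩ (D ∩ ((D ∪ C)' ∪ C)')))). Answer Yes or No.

C ∖ B = {1, 3, 5, 7}
D ∪ C = {1, 3, 4, 5, 6, 7, 8, 9, 10, 12, 13}
C ∖ (D ∪ C) = {}
(C ∖ (D ∪ C))' = {1, 2, 3, 4, 5, 6, 7, 8, 9, 10, 11, 12, 13, 14, 15}
D ∩ (C ∖ (D ∪ C))' = {3, 6, 7, 8, 10, 12, 13}
D ∩ (D ∩ (C ∖ (D ∪ C))') = {3, 6, 7, 8, 10, 12, 13}
(C ∖ B) ∪ (D ∩ (D ∩ (C ∖ (D ∪ C))')) = {1, 3, 5, 6, 7, 8, 10, 12, 13}
C ∩ ((C ∖ B) ∪ (D ∩ (D ∩ (C ∖ (D ∪ C))'))) = {1, 3, 5, 6, 7, 10, 13}
(D ∪ C)' = {2, 11, 14, 15}
(D ∪ C)' ∪ C = {1, 2, 3, 4, 5, 6, 7, 9, 10, 11, 13, 14, 15}
((D ∪ C)' ∪ C)' = {8, 12}
D ∩ ((D ∪ C)' ∪ C)' = {8, 12}
D ∩ (D ∩ ((D ∪ C)' ∪ C)') = {8, 12}
(C ∖ B) ∪ (D ∩ (D ∩ ((D ∪ C)' ∪ C)')) = {1, 3, 5, 7, 8, 12}
C ∩ ((C ∖ B) ∪ (D ∩ (D ∩ ((D ∪ C)' ∪ C)'))) = {1, 3, 5, 7}
6 ∈ C ∩ ((C ∖ B) ∪ (D ∩ (D ∩ (C ∖ (D ∪ C))'))) but 6 ∉ C ∩ ((C ∖ B) ∪ (D ∩ (D ∩ ((D ∪ C)' ∪ C)'))), so they differ.

No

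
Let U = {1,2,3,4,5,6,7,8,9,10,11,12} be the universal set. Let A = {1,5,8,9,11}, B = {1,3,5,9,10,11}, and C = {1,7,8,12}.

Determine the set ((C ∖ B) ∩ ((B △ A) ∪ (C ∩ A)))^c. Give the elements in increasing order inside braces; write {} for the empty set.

C ∖ B = {7,8,12}
B △ A = {3,8,10}
C ∩ A = {1,8}
(B △ A) ∪ (C ∩ A) = {1,3,8,10}
(C ∖ B) ∩ ((B △ A) ∪ (C ∩ A)) = {8}
((C ∖ B) ∩ ((B △ A) ∪ (C ∩ A)))^c = {1,2,3,4,5,6,7,9,10,11,12}

{1,2,3,4,5,6,7,9,10,11,12}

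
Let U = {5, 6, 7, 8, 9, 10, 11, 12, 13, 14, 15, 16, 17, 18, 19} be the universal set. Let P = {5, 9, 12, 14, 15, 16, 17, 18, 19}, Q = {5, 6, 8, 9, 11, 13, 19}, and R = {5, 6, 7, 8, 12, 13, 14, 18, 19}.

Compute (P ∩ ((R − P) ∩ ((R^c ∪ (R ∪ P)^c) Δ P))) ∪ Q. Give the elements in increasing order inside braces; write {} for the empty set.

{5, 6, 8, 9, 11, 13, 19}

R − P = {6, 7, 8, 13}
R^c = {9, 10, 11, 15, 16, 17}
R ∪ P = {5, 6, 7, 8, 9, 12, 13, 14, 15, 16, 17, 18, 19}
(R ∪ P)^c = {10, 11}
R^c ∪ (R ∪ P)^c = {9, 10, 11, 15, 16, 17}
(R^c ∪ (R ∪ P)^c) Δ P = {5, 10, 11, 12, 14, 18, 19}
(R − P) ∩ ((R^c ∪ (R ∪ P)^c) Δ P) = {}
P ∩ ((R − P) ∩ ((R^c ∪ (R ∪ P)^c) Δ P)) = {}
(P ∩ ((R − P) ∩ ((R^c ∪ (R ∪ P)^c) Δ P))) ∪ Q = {5, 6, 8, 9, 11, 13, 19}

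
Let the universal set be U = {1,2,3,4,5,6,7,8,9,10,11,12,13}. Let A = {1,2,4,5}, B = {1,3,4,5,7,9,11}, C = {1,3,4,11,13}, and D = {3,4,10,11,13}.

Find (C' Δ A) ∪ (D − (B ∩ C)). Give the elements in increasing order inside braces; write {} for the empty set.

{1,4,6,7,8,9,10,12,13}

C' = {2,5,6,7,8,9,10,12}
C' Δ A = {1,4,6,7,8,9,10,12}
B ∩ C = {1,3,4,11}
D − (B ∩ C) = {10,13}
(C' Δ A) ∪ (D − (B ∩ C)) = {1,4,6,7,8,9,10,12,13}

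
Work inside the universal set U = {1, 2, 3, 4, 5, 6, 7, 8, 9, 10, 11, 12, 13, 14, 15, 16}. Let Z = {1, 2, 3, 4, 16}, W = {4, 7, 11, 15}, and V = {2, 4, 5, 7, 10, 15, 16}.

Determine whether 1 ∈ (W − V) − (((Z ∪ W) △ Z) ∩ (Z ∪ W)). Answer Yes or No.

No

1 ∉ W and 1 ∉ V, so 1 ∉ W − V
1 ∈ Z and 1 ∉ W, so 1 ∈ Z ∪ W
1 ∈ (Z ∪ W) and 1 ∈ Z, so 1 ∉ (Z ∪ W) △ Z
1 ∈ Z and 1 ∉ W, so 1 ∈ Z ∪ W
1 ∉ ((Z ∪ W) △ Z) and 1 ∈ (Z ∪ W), so 1 ∉ ((Z ∪ W) △ Z) ∩ (Z ∪ W)
1 ∉ (W − V) and 1 ∉ (((Z ∪ W) △ Z) ∩ (Z ∪ W)), so 1 ∉ (W − V) − (((Z ∪ W) △ Z) ∩ (Z ∪ W))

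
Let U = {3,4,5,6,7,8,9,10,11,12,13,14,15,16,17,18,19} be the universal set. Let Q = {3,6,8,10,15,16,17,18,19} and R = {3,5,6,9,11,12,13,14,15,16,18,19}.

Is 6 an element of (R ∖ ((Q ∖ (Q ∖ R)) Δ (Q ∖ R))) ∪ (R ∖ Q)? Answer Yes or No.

No

6 ∈ Q and 6 ∈ R, so 6 ∉ Q ∖ R
6 ∈ Q and 6 ∉ (Q ∖ R), so 6 ∈ Q ∖ (Q ∖ R)
6 ∈ Q and 6 ∈ R, so 6 ∉ Q ∖ R
6 ∈ (Q ∖ (Q ∖ R)) and 6 ∉ (Q ∖ R), so 6 ∈ (Q ∖ (Q ∖ R)) Δ (Q ∖ R)
6 ∈ R and 6 ∈ ((Q ∖ (Q ∖ R)) Δ (Q ∖ R)), so 6 ∉ R ∖ ((Q ∖ (Q ∖ R)) Δ (Q ∖ R))
6 ∈ R and 6 ∈ Q, so 6 ∉ R ∖ Q
6 ∉ (R ∖ ((Q ∖ (Q ∖ R)) Δ (Q ∖ R))) and 6 ∉ (R ∖ Q), so 6 ∉ (R ∖ ((Q ∖ (Q ∖ R)) Δ (Q ∖ R))) ∪ (R ∖ Q)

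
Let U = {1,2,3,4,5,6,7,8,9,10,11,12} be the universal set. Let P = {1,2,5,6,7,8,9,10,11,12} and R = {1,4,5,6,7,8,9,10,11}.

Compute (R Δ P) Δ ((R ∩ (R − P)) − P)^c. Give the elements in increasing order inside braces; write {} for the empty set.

R Δ P = {2,4,12}
R − P = {4}
R ∩ (R − P) = {4}
(R ∩ (R − P)) − P = {4}
((R ∩ (R − P)) − P)^c = {1,2,3,5,6,7,8,9,10,11,12}
(R Δ P) Δ ((R ∩ (R − P)) − P)^c = {1,3,4,5,6,7,8,9,10,11}

{1,3,4,5,6,7,8,9,10,11}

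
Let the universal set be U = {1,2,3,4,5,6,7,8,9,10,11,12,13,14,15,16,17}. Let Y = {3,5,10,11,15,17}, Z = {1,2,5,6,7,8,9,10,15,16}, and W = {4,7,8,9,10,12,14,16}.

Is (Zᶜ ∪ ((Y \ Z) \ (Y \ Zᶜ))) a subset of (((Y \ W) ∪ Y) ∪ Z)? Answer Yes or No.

No

Zᶜ = {3,4,11,12,13,14,17}
Y \ Z = {3,11,17}
Y \ Zᶜ = {5,10,15}
(Y \ Z) \ (Y \ Zᶜ) = {3,11,17}
Zᶜ ∪ ((Y \ Z) \ (Y \ Zᶜ)) = {3,4,11,12,13,14,17}
Y \ W = {3,5,11,15,17}
(Y \ W) ∪ Y = {3,5,10,11,15,17}
((Y \ W) ∪ Y) ∪ Z = {1,2,3,5,6,7,8,9,10,11,15,16,17}
4 ∈ Zᶜ ∪ ((Y \ Z) \ (Y \ Zᶜ)) but 4 ∉ ((Y \ W) ∪ Y) ∪ Z, so the inclusion fails.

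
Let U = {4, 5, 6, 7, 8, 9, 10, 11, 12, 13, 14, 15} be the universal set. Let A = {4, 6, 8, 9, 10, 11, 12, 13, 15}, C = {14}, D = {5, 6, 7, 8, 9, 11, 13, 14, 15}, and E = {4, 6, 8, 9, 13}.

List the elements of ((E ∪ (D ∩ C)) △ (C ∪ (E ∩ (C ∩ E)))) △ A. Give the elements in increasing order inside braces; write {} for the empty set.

{10, 11, 12, 15}

D ∩ C = {14}
E ∪ (D ∩ C) = {4, 6, 8, 9, 13, 14}
C ∩ E = {}
E ∩ (C ∩ E) = {}
C ∪ (E ∩ (C ∩ E)) = {14}
(E ∪ (D ∩ C)) △ (C ∪ (E ∩ (C ∩ E))) = {4, 6, 8, 9, 13}
((E ∪ (D ∩ C)) △ (C ∪ (E ∩ (C ∩ E)))) △ A = {10, 11, 12, 15}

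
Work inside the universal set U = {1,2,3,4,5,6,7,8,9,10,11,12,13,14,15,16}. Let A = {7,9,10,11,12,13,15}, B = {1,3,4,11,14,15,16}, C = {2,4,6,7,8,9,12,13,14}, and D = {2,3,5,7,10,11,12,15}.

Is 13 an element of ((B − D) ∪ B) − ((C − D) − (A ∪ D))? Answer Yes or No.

No

13 ∉ B and 13 ∉ D, so 13 ∉ B − D
13 ∉ (B − D) and 13 ∉ B, so 13 ∉ (B − D) ∪ B
13 ∈ C and 13 ∉ D, so 13 ∈ C − D
13 ∈ A and 13 ∉ D, so 13 ∈ A ∪ D
13 ∈ (C − D) and 13 ∈ (A ∪ D), so 13 ∉ (C − D) − (A ∪ D)
13 ∉ ((B − D) ∪ B) and 13 ∉ ((C − D) − (A ∪ D)), so 13 ∉ ((B − D) ∪ B) − ((C − D) − (A ∪ D))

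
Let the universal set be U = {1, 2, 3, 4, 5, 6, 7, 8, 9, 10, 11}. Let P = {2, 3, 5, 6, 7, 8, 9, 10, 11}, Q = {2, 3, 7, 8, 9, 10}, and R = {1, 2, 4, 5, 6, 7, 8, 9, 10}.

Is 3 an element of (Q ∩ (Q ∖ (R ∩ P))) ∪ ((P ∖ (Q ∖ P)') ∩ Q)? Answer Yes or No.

3 ∉ R and 3 ∈ P, so 3 ∉ R ∩ P
3 ∈ Q and 3 ∉ (R ∩ P), so 3 ∈ Q ∖ (R ∩ P)
3 ∈ Q and 3 ∈ (Q ∖ (R ∩ P)), so 3 ∈ Q ∩ (Q ∖ (R ∩ P))
3 ∈ Q and 3 ∈ P, so 3 ∉ Q ∖ P
3 ∈ (Q ∖ P)' since 3 ∉ (Q ∖ P)
3 ∈ P and 3 ∈ (Q ∖ P)', so 3 ∉ P ∖ (Q ∖ P)'
3 ∉ (P ∖ (Q ∖ P)') and 3 ∈ Q, so 3 ∉ (P ∖ (Q ∖ P)') ∩ Q
3 ∈ (Q ∩ (Q ∖ (R ∩ P))) and 3 ∉ ((P ∖ (Q ∖ P)') ∩ Q), so 3 ∈ (Q ∩ (Q ∖ (R ∩ P))) ∪ ((P ∖ (Q ∖ P)') ∩ Q)

Yes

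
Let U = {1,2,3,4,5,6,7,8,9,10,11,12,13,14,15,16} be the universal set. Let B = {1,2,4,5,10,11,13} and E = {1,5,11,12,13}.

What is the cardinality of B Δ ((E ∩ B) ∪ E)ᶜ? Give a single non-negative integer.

12

E ∩ B = {1,5,11,13}
(E ∩ B) ∪ E = {1,5,11,12,13}
((E ∩ B) ∪ E)ᶜ = {2,3,4,6,7,8,9,10,14,15,16}
B Δ ((E ∩ B) ∪ E)ᶜ = {1,3,5,6,7,8,9,11,13,14,15,16}
|B Δ ((E ∩ B) ∪ E)ᶜ| = 12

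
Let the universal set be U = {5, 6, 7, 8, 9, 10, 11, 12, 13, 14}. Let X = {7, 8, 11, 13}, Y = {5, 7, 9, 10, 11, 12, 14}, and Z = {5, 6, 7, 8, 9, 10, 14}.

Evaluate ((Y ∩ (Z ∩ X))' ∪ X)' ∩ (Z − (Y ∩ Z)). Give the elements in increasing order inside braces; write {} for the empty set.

Z ∩ X = {7, 8}
Y ∩ (Z ∩ X) = {7}
(Y ∩ (Z ∩ X))' = {5, 6, 8, 9, 10, 11, 12, 13, 14}
(Y ∩ (Z ∩ X))' ∪ X = {5, 6, 7, 8, 9, 10, 11, 12, 13, 14}
((Y ∩ (Z ∩ X))' ∪ X)' = {}
Y ∩ Z = {5, 7, 9, 10, 14}
Z − (Y ∩ Z) = {6, 8}
((Y ∩ (Z ∩ X))' ∪ X)' ∩ (Z − (Y ∩ Z)) = {}

{}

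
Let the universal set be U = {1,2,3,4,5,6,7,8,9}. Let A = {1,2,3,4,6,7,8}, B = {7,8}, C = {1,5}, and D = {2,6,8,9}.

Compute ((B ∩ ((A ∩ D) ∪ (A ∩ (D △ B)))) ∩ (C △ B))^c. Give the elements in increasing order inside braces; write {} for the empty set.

{1,2,3,4,5,6,9}

A ∩ D = {2,6,8}
D △ B = {2,6,7,9}
A ∩ (D △ B) = {2,6,7}
(A ∩ D) ∪ (A ∩ (D △ B)) = {2,6,7,8}
B ∩ ((A ∩ D) ∪ (A ∩ (D △ B))) = {7,8}
C △ B = {1,5,7,8}
(B ∩ ((A ∩ D) ∪ (A ∩ (D △ B)))) ∩ (C △ B) = {7,8}
((B ∩ ((A ∩ D) ∪ (A ∩ (D △ B)))) ∩ (C △ B))^c = {1,2,3,4,5,6,9}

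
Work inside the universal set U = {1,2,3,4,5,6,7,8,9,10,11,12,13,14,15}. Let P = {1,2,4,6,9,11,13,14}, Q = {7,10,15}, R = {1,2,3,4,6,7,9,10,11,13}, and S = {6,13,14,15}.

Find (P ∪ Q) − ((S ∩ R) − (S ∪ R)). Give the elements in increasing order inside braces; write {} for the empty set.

P ∪ Q = {1,2,4,6,7,9,10,11,13,14,15}
S ∩ R = {6,13}
S ∪ R = {1,2,3,4,6,7,9,10,11,13,14,15}
(S ∩ R) − (S ∪ R) = {}
(P ∪ Q) − ((S ∩ R) − (S ∪ R)) = {1,2,4,6,7,9,10,11,13,14,15}

{1,2,4,6,7,9,10,11,13,14,15}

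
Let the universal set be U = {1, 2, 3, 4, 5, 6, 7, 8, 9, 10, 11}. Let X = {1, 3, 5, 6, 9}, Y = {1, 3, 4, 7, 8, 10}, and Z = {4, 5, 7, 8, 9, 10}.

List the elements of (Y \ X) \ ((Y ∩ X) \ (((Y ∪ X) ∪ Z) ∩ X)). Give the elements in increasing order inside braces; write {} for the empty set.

{4, 7, 8, 10}

Y \ X = {4, 7, 8, 10}
Y ∩ X = {1, 3}
Y ∪ X = {1, 3, 4, 5, 6, 7, 8, 9, 10}
(Y ∪ X) ∪ Z = {1, 3, 4, 5, 6, 7, 8, 9, 10}
((Y ∪ X) ∪ Z) ∩ X = {1, 3, 5, 6, 9}
(Y ∩ X) \ (((Y ∪ X) ∪ Z) ∩ X) = {}
(Y \ X) \ ((Y ∩ X) \ (((Y ∪ X) ∪ Z) ∩ X)) = {4, 7, 8, 10}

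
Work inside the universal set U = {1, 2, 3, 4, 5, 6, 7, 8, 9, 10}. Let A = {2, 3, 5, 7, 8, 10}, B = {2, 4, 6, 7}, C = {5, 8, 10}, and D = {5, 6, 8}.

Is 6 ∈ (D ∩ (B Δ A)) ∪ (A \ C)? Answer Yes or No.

Yes

6 ∈ B and 6 ∉ A, so 6 ∈ B Δ A
6 ∈ D and 6 ∈ (B Δ A), so 6 ∈ D ∩ (B Δ A)
6 ∉ A and 6 ∉ C, so 6 ∉ A \ C
6 ∈ (D ∩ (B Δ A)) and 6 ∉ (A \ C), so 6 ∈ (D ∩ (B Δ A)) ∪ (A \ C)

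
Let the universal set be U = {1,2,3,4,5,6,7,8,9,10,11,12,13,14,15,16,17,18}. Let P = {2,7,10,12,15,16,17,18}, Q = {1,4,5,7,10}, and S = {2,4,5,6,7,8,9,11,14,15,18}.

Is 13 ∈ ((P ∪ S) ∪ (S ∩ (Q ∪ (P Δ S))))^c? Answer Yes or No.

Yes

13 ∉ P and 13 ∉ S, so 13 ∉ P ∪ S
13 ∉ P and 13 ∉ S, so 13 ∉ P Δ S
13 ∉ Q and 13 ∉ (P Δ S), so 13 ∉ Q ∪ (P Δ S)
13 ∉ S and 13 ∉ (Q ∪ (P Δ S)), so 13 ∉ S ∩ (Q ∪ (P Δ S))
13 ∉ (P ∪ S) and 13 ∉ (S ∩ (Q ∪ (P Δ S))), so 13 ∉ (P ∪ S) ∪ (S ∩ (Q ∪ (P Δ S)))
13 ∈ ((P ∪ S) ∪ (S ∩ (Q ∪ (P Δ S))))^c since 13 ∉ ((P ∪ S) ∪ (S ∩ (Q ∪ (P Δ S))))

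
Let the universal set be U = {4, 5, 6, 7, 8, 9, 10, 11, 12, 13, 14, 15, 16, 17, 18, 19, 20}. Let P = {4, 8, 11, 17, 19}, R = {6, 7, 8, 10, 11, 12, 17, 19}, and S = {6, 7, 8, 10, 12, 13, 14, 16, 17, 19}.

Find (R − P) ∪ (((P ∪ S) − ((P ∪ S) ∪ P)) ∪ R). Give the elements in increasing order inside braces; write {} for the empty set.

R − P = {6, 7, 10, 12}
P ∪ S = {4, 6, 7, 8, 10, 11, 12, 13, 14, 16, 17, 19}
(P ∪ S) ∪ P = {4, 6, 7, 8, 10, 11, 12, 13, 14, 16, 17, 19}
(P ∪ S) − ((P ∪ S) ∪ P) = {}
((P ∪ S) − ((P ∪ S) ∪ P)) ∪ R = {6, 7, 8, 10, 11, 12, 17, 19}
(R − P) ∪ (((P ∪ S) − ((P ∪ S) ∪ P)) ∪ R) = {6, 7, 8, 10, 11, 12, 17, 19}

{6, 7, 8, 10, 11, 12, 17, 19}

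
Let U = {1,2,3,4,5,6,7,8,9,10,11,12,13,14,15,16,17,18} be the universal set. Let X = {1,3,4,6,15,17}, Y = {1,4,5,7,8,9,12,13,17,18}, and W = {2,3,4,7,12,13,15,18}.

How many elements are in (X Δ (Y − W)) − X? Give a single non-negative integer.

Y − W = {1,5,8,9,17}
X Δ (Y − W) = {3,4,5,6,8,9,15}
(X Δ (Y − W)) − X = {5,8,9}
|(X Δ (Y − W)) − X| = 3

3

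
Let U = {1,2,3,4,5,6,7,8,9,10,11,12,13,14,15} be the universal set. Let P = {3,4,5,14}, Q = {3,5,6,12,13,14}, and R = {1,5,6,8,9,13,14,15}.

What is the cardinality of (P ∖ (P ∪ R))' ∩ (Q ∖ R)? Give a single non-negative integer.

2

P ∪ R = {1,3,4,5,6,8,9,13,14,15}
P ∖ (P ∪ R) = {}
(P ∖ (P ∪ R))' = {1,2,3,4,5,6,7,8,9,10,11,12,13,14,15}
Q ∖ R = {3,12}
(P ∖ (P ∪ R))' ∩ (Q ∖ R) = {3,12}
|(P ∖ (P ∪ R))' ∩ (Q ∖ R)| = 2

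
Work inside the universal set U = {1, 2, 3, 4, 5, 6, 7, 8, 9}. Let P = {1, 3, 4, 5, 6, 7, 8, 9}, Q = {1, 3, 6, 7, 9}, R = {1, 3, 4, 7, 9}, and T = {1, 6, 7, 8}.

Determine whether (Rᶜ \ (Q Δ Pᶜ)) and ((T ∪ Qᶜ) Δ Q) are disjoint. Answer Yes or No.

No

Rᶜ = {2, 5, 6, 8}
Pᶜ = {2}
Q Δ Pᶜ = {1, 2, 3, 6, 7, 9}
Rᶜ \ (Q Δ Pᶜ) = {5, 8}
Qᶜ = {2, 4, 5, 8}
T ∪ Qᶜ = {1, 2, 4, 5, 6, 7, 8}
(T ∪ Qᶜ) Δ Q = {2, 3, 4, 5, 8, 9}
5 lies in both, so they are not disjoint.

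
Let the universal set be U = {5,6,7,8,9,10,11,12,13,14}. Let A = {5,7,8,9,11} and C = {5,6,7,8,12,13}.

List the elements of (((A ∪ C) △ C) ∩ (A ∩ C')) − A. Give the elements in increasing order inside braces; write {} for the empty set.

A ∪ C = {5,6,7,8,9,11,12,13}
(A ∪ C) △ C = {9,11}
C' = {9,10,11,14}
A ∩ C' = {9,11}
((A ∪ C) △ C) ∩ (A ∩ C') = {9,11}
(((A ∪ C) △ C) ∩ (A ∩ C')) − A = {}

{}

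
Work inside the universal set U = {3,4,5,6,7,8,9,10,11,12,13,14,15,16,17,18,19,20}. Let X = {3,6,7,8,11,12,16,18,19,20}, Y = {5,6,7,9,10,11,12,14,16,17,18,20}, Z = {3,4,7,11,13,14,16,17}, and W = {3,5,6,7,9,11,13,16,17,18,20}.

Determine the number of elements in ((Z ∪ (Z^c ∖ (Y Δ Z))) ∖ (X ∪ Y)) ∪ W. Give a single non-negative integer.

13

Z^c = {5,6,8,9,10,12,15,18,19,20}
Y Δ Z = {3,4,5,6,9,10,12,13,18,20}
Z^c ∖ (Y Δ Z) = {8,15,19}
Z ∪ (Z^c ∖ (Y Δ Z)) = {3,4,7,8,11,13,14,15,16,17,19}
X ∪ Y = {3,5,6,7,8,9,10,11,12,14,16,17,18,19,20}
(Z ∪ (Z^c ∖ (Y Δ Z))) ∖ (X ∪ Y) = {4,13,15}
((Z ∪ (Z^c ∖ (Y Δ Z))) ∖ (X ∪ Y)) ∪ W = {3,4,5,6,7,9,11,13,15,16,17,18,20}
|((Z ∪ (Z^c ∖ (Y Δ Z))) ∖ (X ∪ Y)) ∪ W| = 13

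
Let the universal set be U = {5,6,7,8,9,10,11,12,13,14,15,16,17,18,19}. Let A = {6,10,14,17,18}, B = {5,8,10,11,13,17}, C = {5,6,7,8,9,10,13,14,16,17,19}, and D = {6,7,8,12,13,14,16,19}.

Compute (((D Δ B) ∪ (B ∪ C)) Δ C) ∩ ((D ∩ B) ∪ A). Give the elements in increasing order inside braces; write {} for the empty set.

{}

D Δ B = {5,6,7,10,11,12,14,16,17,19}
B ∪ C = {5,6,7,8,9,10,11,13,14,16,17,19}
(D Δ B) ∪ (B ∪ C) = {5,6,7,8,9,10,11,12,13,14,16,17,19}
((D Δ B) ∪ (B ∪ C)) Δ C = {11,12}
D ∩ B = {8,13}
(D ∩ B) ∪ A = {6,8,10,13,14,17,18}
(((D Δ B) ∪ (B ∪ C)) Δ C) ∩ ((D ∩ B) ∪ A) = {}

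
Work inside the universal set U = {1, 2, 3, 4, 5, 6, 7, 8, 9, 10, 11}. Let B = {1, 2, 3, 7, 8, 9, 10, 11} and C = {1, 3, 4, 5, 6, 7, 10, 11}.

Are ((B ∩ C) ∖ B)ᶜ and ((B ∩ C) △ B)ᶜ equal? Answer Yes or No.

No

B ∩ C = {1, 3, 7, 10, 11}
(B ∩ C) ∖ B = {}
((B ∩ C) ∖ B)ᶜ = {1, 2, 3, 4, 5, 6, 7, 8, 9, 10, 11}
(B ∩ C) △ B = {2, 8, 9}
((B ∩ C) △ B)ᶜ = {1, 3, 4, 5, 6, 7, 10, 11}
2 ∈ ((B ∩ C) ∖ B)ᶜ but 2 ∉ ((B ∩ C) △ B)ᶜ, so they differ.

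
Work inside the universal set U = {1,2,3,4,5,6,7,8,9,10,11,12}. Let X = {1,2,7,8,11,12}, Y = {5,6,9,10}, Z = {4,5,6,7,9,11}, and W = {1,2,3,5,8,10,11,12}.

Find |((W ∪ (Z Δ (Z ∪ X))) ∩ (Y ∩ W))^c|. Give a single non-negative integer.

Z ∪ X = {1,2,4,5,6,7,8,9,11,12}
Z Δ (Z ∪ X) = {1,2,8,12}
W ∪ (Z Δ (Z ∪ X)) = {1,2,3,5,8,10,11,12}
Y ∩ W = {5,10}
(W ∪ (Z Δ (Z ∪ X))) ∩ (Y ∩ W) = {5,10}
((W ∪ (Z Δ (Z ∪ X))) ∩ (Y ∩ W))^c = {1,2,3,4,6,7,8,9,11,12}
|((W ∪ (Z Δ (Z ∪ X))) ∩ (Y ∩ W))^c| = 10

10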